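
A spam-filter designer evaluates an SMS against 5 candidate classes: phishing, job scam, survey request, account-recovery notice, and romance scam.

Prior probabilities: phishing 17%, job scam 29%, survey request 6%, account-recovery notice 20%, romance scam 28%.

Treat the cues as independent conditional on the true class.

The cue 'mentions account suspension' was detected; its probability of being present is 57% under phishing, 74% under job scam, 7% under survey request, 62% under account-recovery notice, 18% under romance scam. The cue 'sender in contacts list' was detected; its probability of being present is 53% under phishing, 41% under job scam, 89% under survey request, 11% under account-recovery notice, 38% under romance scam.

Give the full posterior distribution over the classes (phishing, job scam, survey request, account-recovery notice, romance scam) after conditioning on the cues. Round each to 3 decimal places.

For each hypothesis, the unnormalized posterior weight is prior × product of the cue likelihoods:
  phishing: 0.17 × 0.57 × 0.53 = 0.051357
  job scam: 0.29 × 0.74 × 0.41 = 0.087986
  survey request: 0.06 × 0.07 × 0.89 = 0.003738
  account-recovery notice: 0.20 × 0.62 × 0.11 = 0.01364
  romance scam: 0.28 × 0.18 × 0.38 = 0.019152
The unnormalized weights sum to 0.17587.
P(phishing | evidence) = 0.051357 / 0.17587 ≈ 0.292
P(job scam | evidence) = 0.087986 / 0.17587 ≈ 0.500
P(survey request | evidence) = 0.003738 / 0.17587 ≈ 0.021
P(account-recovery notice | evidence) = 0.01364 / 0.17587 ≈ 0.078
P(romance scam | evidence) = 0.019152 / 0.17587 ≈ 0.109

0.292, 0.500, 0.021, 0.078, 0.109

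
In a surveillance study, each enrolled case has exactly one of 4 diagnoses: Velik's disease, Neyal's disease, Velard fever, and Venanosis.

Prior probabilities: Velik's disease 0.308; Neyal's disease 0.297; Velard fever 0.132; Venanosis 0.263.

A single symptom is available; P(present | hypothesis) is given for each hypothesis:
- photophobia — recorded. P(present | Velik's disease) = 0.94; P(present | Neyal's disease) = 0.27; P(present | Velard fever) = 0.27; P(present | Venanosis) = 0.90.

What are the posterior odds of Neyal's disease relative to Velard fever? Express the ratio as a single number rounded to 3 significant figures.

2.25

Posterior odds equal prior odds times the likelihood ratio; only the two competing hypotheses matter.
  Neyal's disease: 0.297 × 0.27 = 0.08019
  Velard fever: 0.132 × 0.27 = 0.03564
Odds(Neyal's disease : Velard fever) = 0.08019 / 0.03564 ≈ 2.25.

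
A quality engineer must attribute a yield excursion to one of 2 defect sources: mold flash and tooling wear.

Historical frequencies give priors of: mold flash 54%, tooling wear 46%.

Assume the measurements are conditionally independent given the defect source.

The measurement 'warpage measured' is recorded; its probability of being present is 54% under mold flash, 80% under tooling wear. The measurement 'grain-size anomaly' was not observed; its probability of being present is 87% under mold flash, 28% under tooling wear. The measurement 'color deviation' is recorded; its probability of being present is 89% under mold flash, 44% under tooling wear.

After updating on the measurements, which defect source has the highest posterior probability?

For each hypothesis, the unnormalized posterior weight is prior × product of the measurement likelihoods (using 1 − P(present | H) for each absent measurement):
  mold flash: 0.54 × 0.54 × (1 − 0.87) × 0.89 = 0.033738
  tooling wear: 0.46 × 0.80 × (1 − 0.28) × 0.44 = 0.11658
Marginal likelihood of the evidence = 0.15032.
P(mold flash | evidence) ≈ 0.033738 / 0.15032 ≈ 0.224
P(tooling wear | evidence) ≈ 0.11658 / 0.15032 ≈ 0.776
The largest is 0.776, so tooling wear is most probable.

tooling wear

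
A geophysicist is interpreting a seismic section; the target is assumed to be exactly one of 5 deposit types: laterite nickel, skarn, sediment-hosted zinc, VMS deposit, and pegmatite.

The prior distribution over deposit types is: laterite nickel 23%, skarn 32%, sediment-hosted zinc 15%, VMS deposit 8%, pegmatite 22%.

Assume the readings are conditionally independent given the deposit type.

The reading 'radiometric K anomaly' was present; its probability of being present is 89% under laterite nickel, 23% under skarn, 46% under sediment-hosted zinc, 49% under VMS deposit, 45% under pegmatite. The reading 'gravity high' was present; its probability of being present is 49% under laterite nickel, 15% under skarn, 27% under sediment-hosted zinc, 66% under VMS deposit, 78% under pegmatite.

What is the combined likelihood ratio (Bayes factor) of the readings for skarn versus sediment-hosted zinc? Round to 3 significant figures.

0.278

Joint likelihood of the reading pattern under each hypothesis:
  skarn: 0.23 × 0.15 = 0.0345
  sediment-hosted zinc: 0.46 × 0.27 = 0.1242
Bayes factor = 0.0345 / 0.1242 ≈ 0.278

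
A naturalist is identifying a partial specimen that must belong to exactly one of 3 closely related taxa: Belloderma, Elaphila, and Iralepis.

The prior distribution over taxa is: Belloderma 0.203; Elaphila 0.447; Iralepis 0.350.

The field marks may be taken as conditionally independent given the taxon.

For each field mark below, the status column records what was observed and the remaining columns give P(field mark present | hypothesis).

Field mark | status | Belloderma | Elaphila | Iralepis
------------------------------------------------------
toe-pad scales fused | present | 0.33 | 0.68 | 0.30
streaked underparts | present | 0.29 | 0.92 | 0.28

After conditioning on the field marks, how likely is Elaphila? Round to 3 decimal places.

For each hypothesis, the unnormalized posterior weight is prior × product of the field mark likelihoods:
  Belloderma: 0.203 × 0.33 × 0.29 = 0.019427
  Elaphila: 0.447 × 0.68 × 0.92 = 0.27964
  Iralepis: 0.350 × 0.30 × 0.28 = 0.0294
The unnormalized weights sum to 0.32847.
P(Elaphila | evidence) = 0.27964 / 0.32847 ≈ 0.851.

0.851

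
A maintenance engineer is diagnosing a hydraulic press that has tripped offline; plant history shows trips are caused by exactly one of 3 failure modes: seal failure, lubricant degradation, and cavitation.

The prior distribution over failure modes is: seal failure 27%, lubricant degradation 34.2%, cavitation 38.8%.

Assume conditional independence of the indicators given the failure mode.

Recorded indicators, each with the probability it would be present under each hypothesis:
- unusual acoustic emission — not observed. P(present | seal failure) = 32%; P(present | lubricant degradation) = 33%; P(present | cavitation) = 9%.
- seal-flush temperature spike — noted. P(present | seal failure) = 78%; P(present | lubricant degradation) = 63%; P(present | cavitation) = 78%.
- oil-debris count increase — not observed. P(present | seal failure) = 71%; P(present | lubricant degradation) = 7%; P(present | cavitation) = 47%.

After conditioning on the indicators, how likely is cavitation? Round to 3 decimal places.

0.454

Multiply each prior by the joint likelihood of the indicator pattern (using 1 − P(present | H) for each absent indicator):
  seal failure: 0.270 × (1 − 0.32) × 0.78 × (1 − 0.71) = 0.04153
  lubricant degradation: 0.342 × (1 − 0.33) × 0.63 × (1 − 0.07) = 0.13425
  cavitation: 0.388 × (1 − 0.09) × 0.78 × (1 − 0.47) = 0.14596
Marginal likelihood of the evidence = 0.32175.
P(cavitation | evidence) = 0.14596 / 0.32175 ≈ 0.454.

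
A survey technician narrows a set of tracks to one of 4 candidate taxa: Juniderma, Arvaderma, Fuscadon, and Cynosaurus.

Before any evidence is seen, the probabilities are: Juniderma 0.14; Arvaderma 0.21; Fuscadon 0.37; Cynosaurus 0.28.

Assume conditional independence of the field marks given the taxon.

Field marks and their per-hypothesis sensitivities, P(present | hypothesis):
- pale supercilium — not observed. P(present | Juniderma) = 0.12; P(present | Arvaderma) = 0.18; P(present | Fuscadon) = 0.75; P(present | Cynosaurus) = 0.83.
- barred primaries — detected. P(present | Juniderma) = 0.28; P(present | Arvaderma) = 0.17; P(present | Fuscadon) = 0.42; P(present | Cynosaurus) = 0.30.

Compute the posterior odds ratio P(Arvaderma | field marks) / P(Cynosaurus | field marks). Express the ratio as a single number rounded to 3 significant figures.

2.05

Posterior odds equal prior odds times the likelihood ratio; only the two competing hypotheses matter (using 1 − P(present | H) for each absent field mark).
  Arvaderma: 0.21 × (1 − 0.18) × 0.17 = 0.029274
  Cynosaurus: 0.28 × (1 − 0.83) × 0.30 = 0.01428
Odds(Arvaderma : Cynosaurus) = 0.029274 / 0.01428 ≈ 2.05.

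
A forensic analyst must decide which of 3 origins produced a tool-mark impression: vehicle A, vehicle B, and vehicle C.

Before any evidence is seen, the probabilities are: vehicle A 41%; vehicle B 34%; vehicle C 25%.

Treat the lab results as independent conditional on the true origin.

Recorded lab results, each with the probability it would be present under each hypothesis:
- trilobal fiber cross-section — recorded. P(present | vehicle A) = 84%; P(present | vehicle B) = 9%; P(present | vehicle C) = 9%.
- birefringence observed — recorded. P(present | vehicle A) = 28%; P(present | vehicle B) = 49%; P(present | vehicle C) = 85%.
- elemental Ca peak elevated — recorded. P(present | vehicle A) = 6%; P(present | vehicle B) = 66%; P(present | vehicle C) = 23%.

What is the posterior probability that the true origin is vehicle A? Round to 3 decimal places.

By Bayes' rule with conditional independence, the unnormalized weight for each hypothesis is prior × ∏ likelihoods:
  vehicle A: 0.41 × 0.84 × 0.28 × 0.06 = 0.0057859
  vehicle B: 0.34 × 0.09 × 0.49 × 0.66 = 0.009896
  vehicle C: 0.25 × 0.09 × 0.85 × 0.23 = 0.0043987
Normalizing constant Z = 0.0057859 + 0.009896 + 0.0043987 = 0.020081.
P(vehicle A | evidence) = 0.0057859 / 0.020081 ≈ 0.288.

0.288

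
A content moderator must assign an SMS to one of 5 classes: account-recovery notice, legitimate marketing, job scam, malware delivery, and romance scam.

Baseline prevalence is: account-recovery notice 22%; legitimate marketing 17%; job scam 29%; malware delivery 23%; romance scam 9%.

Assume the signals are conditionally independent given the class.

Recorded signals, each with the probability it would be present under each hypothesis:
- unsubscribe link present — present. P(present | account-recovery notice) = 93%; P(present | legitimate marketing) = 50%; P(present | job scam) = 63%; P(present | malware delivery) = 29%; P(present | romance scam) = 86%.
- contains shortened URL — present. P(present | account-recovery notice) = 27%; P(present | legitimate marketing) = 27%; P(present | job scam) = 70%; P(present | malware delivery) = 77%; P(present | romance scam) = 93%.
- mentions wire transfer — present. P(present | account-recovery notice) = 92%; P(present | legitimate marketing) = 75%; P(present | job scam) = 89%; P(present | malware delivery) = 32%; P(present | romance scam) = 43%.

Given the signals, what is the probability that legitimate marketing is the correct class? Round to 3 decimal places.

0.075

For each hypothesis, the unnormalized posterior weight is prior × product of the signal likelihoods:
  account-recovery notice: 0.22 × 0.93 × 0.27 × 0.92 = 0.050823
  legitimate marketing: 0.17 × 0.50 × 0.27 × 0.75 = 0.017213
  job scam: 0.29 × 0.63 × 0.70 × 0.89 = 0.11382
  malware delivery: 0.23 × 0.29 × 0.77 × 0.32 = 0.016435
  romance scam: 0.09 × 0.86 × 0.93 × 0.43 = 0.030952
Marginal likelihood of the evidence = 0.22924.
P(legitimate marketing | evidence) = 0.017213 / 0.22924 ≈ 0.075.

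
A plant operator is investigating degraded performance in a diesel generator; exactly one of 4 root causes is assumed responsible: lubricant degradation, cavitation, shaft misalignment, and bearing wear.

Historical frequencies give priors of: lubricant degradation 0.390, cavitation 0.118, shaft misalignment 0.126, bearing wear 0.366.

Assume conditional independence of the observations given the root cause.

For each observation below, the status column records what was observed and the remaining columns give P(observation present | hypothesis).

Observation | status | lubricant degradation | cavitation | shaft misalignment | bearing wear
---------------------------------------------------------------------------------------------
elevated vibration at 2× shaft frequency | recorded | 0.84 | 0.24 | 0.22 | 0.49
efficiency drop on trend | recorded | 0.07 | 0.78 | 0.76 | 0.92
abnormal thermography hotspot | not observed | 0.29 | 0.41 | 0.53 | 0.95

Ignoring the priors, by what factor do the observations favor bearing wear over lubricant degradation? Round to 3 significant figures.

0.540

The Bayes factor is the ratio of the joint likelihoods of the evidence pattern under the two hypotheses (using 1 − P(present | H) for each absent observation).
  bearing wear: 0.49 × 0.92 × (1 − 0.95) = 0.02254
  lubricant degradation: 0.84 × 0.07 × (1 − 0.29) = 0.041748
Bayes factor = 0.02254 / 0.041748 ≈ 0.540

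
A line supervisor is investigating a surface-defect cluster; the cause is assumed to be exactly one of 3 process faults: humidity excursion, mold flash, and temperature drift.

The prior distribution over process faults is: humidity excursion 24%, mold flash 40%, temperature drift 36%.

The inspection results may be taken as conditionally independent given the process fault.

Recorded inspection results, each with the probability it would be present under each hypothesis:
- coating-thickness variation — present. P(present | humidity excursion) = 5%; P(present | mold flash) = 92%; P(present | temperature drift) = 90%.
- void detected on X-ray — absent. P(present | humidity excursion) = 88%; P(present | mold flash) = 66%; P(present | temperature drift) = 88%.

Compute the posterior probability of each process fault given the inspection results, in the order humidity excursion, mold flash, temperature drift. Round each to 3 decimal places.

0.009, 0.756, 0.235

For each hypothesis, the unnormalized posterior weight is prior × product of the inspection result likelihoods (using 1 − P(present | H) for each absent inspection result):
  humidity excursion: 0.24 × 0.05 × (1 − 0.88) = 0.00144
  mold flash: 0.40 × 0.92 × (1 − 0.66) = 0.12512
  temperature drift: 0.36 × 0.90 × (1 − 0.88) = 0.03888
Marginal likelihood of the evidence = 0.16544.
P(humidity excursion | evidence) = 0.00144 / 0.16544 ≈ 0.009
P(mold flash | evidence) = 0.12512 / 0.16544 ≈ 0.756
P(temperature drift | evidence) = 0.03888 / 0.16544 ≈ 0.235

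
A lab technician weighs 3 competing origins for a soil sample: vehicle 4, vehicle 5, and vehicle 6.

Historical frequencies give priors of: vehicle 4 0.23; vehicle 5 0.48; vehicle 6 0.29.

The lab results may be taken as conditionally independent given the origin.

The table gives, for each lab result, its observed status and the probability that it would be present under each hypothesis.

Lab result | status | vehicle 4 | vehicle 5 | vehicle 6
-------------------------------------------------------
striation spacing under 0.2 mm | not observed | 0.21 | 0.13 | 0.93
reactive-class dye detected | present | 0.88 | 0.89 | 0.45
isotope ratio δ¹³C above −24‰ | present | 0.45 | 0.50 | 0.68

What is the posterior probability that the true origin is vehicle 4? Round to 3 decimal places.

0.273

Multiply each prior by the joint likelihood of the lab result pattern (using 1 − P(present | H) for each absent lab result):
  vehicle 4: 0.23 × (1 − 0.21) × 0.88 × 0.45 = 0.071953
  vehicle 5: 0.48 × (1 − 0.13) × 0.89 × 0.50 = 0.18583
  vehicle 6: 0.29 × (1 − 0.93) × 0.45 × 0.68 = 0.0062118
The unnormalized weights sum to 0.264.
P(vehicle 4 | evidence) = 0.071953 / 0.264 ≈ 0.273.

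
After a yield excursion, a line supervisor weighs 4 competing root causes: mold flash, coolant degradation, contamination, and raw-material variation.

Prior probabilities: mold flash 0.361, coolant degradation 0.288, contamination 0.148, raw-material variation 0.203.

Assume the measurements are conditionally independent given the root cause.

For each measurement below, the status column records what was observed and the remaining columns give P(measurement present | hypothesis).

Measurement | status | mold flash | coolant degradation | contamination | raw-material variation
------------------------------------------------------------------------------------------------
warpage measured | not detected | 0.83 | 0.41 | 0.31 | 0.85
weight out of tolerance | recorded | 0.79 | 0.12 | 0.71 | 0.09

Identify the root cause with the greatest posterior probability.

By Bayes' rule with conditional independence, the unnormalized weight for each hypothesis is prior × ∏ likelihoods (using 1 − P(present | H) for each absent measurement):
  mold flash: 0.361 × (1 − 0.83) × 0.79 = 0.048482
  coolant degradation: 0.288 × (1 − 0.41) × 0.12 = 0.02039
  contamination: 0.148 × (1 − 0.31) × 0.71 = 0.072505
  raw-material variation: 0.203 × (1 − 0.85) × 0.09 = 0.0027405
The unnormalized weights sum to 0.14412.
P(mold flash | evidence) ≈ 0.048482 / 0.14412 ≈ 0.336
P(coolant degradation | evidence) ≈ 0.02039 / 0.14412 ≈ 0.141
P(contamination | evidence) ≈ 0.072505 / 0.14412 ≈ 0.503
P(raw-material variation | evidence) ≈ 0.0027405 / 0.14412 ≈ 0.019
The largest is 0.503, so contamination is most probable.

contamination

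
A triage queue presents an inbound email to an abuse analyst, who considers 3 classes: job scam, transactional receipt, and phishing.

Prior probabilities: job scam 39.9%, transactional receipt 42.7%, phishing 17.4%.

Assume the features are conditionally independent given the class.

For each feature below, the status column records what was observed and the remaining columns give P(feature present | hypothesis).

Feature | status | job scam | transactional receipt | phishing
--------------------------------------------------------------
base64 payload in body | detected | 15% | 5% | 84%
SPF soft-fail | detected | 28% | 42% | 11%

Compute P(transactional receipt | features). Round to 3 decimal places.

Multiply each prior by the joint likelihood of the feature pattern:
  job scam: 0.399 × 0.15 × 0.28 = 0.016758
  transactional receipt: 0.427 × 0.05 × 0.42 = 0.008967
  phishing: 0.174 × 0.84 × 0.11 = 0.016078
The unnormalized weights sum to 0.041803.
P(transactional receipt | evidence) = 0.008967 / 0.041803 ≈ 0.215.

0.215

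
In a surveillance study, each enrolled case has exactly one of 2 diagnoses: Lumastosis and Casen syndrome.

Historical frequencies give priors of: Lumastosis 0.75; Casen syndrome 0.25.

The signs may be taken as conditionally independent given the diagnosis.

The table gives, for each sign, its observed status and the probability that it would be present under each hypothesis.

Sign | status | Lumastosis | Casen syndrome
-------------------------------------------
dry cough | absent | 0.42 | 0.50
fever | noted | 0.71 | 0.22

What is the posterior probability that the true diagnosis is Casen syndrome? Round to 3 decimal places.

0.082

Multiply each prior by the joint likelihood of the sign pattern (using 1 − P(present | H) for each absent sign):
  Lumastosis: 0.75 × (1 − 0.42) × 0.71 = 0.30885
  Casen syndrome: 0.25 × (1 − 0.50) × 0.22 = 0.0275
Marginal likelihood of the evidence = 0.33635.
P(Casen syndrome | evidence) = 0.0275 / 0.33635 ≈ 0.082.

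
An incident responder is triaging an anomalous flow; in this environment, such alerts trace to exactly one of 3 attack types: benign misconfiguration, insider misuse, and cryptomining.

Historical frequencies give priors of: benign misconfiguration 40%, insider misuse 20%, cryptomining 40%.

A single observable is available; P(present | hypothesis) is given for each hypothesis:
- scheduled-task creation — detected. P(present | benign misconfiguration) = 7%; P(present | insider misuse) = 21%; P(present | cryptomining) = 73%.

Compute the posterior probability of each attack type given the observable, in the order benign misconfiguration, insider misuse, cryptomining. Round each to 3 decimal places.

For each hypothesis, the unnormalized posterior weight is prior × likelihood:
  benign misconfiguration: 0.40 × 0.07 = 0.028
  insider misuse: 0.20 × 0.21 = 0.042
  cryptomining: 0.40 × 0.73 = 0.292
The unnormalized weights sum to 0.362.
P(benign misconfiguration | evidence) = 0.028 / 0.362 ≈ 0.077
P(insider misuse | evidence) = 0.042 / 0.362 ≈ 0.116
P(cryptomining | evidence) = 0.292 / 0.362 ≈ 0.807

0.077, 0.116, 0.807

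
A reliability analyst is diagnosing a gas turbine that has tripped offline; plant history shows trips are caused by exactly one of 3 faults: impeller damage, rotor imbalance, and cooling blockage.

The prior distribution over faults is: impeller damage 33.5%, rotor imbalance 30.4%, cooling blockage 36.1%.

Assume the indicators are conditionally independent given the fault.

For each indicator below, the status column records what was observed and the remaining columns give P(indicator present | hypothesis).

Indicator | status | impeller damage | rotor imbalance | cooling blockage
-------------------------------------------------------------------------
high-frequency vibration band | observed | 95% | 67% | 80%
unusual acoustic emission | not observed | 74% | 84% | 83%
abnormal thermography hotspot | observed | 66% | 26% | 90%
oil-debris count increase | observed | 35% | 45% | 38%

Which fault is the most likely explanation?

impeller damage

For each hypothesis, the unnormalized posterior weight is prior × product of the indicator likelihoods (using 1 − P(present | H) for each absent indicator):
  impeller damage: 0.335 × 0.95 × (1 − 0.74) × 0.66 × 0.35 = 0.019114
  rotor imbalance: 0.304 × 0.67 × (1 − 0.84) × 0.26 × 0.45 = 0.0038129
  cooling blockage: 0.361 × 0.80 × (1 − 0.83) × 0.90 × 0.38 = 0.016791
Normalizing constant Z = 0.019114 + 0.0038129 + 0.016791 = 0.039718.
P(impeller damage | evidence) ≈ 0.019114 / 0.039718 ≈ 0.481
P(rotor imbalance | evidence) ≈ 0.0038129 / 0.039718 ≈ 0.096
P(cooling blockage | evidence) ≈ 0.016791 / 0.039718 ≈ 0.423
The largest is 0.481, so impeller damage is most probable.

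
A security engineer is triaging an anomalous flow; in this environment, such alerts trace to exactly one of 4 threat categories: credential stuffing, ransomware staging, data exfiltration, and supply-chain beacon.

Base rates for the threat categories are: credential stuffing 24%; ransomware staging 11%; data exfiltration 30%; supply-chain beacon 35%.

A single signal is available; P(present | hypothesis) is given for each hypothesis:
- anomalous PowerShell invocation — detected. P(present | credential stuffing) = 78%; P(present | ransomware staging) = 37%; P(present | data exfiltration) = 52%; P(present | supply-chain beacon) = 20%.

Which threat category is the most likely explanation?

credential stuffing

By Bayes' rule, the unnormalized weight for each hypothesis is prior × likelihood:
  credential stuffing: 0.24 × 0.78 = 0.1872
  ransomware staging: 0.11 × 0.37 = 0.0407
  data exfiltration: 0.30 × 0.52 = 0.156
  supply-chain beacon: 0.35 × 0.20 = 0.07
Normalizing constant Z = 0.1872 + 0.0407 + 0.156 + 0.07 = 0.4539.
P(credential stuffing | evidence) ≈ 0.1872 / 0.4539 ≈ 0.412
P(ransomware staging | evidence) ≈ 0.0407 / 0.4539 ≈ 0.090
P(data exfiltration | evidence) ≈ 0.156 / 0.4539 ≈ 0.344
P(supply-chain beacon | evidence) ≈ 0.07 / 0.4539 ≈ 0.154
The largest is 0.412, so credential stuffing is most probable.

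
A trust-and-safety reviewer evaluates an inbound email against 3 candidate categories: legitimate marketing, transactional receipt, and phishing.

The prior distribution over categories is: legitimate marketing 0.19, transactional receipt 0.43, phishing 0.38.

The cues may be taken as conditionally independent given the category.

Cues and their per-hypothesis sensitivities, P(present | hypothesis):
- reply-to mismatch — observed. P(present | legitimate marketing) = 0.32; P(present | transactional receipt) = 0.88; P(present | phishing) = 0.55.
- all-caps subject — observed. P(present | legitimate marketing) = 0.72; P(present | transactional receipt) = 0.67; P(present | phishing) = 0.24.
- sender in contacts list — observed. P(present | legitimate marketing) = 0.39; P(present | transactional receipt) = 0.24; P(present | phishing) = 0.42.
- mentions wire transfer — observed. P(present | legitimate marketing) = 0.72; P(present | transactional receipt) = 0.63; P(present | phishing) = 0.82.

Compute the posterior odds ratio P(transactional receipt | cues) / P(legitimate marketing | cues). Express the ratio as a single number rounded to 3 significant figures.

Unnormalized posterior weight (prior times the cue likelihoods) for each of the two hypotheses:
  transactional receipt: 0.43 × 0.88 × 0.67 × 0.24 × 0.63 = 0.038333
  legitimate marketing: 0.19 × 0.32 × 0.72 × 0.39 × 0.72 = 0.012292
Odds(transactional receipt : legitimate marketing) = 0.038333 / 0.012292 ≈ 3.12.

3.12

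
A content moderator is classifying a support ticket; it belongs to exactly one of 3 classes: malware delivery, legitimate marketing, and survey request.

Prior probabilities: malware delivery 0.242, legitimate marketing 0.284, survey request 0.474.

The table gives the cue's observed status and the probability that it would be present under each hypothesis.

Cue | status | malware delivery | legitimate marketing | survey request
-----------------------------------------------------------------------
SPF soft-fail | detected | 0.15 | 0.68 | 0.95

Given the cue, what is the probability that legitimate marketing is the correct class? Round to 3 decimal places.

0.284

For each hypothesis, the unnormalized posterior weight is prior × likelihood:
  malware delivery: 0.242 × 0.15 = 0.0363
  legitimate marketing: 0.284 × 0.68 = 0.19312
  survey request: 0.474 × 0.95 = 0.4503
The unnormalized weights sum to 0.67972.
P(legitimate marketing | evidence) = 0.19312 / 0.67972 ≈ 0.284.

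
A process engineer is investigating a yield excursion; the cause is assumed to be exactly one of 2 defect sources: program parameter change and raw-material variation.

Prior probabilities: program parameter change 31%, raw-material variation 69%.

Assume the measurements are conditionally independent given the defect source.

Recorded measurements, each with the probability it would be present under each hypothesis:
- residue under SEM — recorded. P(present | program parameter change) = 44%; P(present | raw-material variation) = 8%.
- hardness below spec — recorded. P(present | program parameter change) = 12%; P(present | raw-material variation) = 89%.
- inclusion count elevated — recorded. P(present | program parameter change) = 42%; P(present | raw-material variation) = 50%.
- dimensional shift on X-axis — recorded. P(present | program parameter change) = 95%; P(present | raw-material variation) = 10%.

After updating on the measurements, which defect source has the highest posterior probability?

By Bayes' rule with conditional independence, the unnormalized weight for each hypothesis is prior × ∏ likelihoods:
  program parameter change: 0.31 × 0.44 × 0.12 × 0.42 × 0.95 = 0.0065308
  raw-material variation: 0.69 × 0.08 × 0.89 × 0.50 × 0.10 = 0.0024564
Marginal likelihood of the evidence = 0.0089872.
P(program parameter change | evidence) ≈ 0.0065308 / 0.0089872 ≈ 0.727
P(raw-material variation | evidence) ≈ 0.0024564 / 0.0089872 ≈ 0.273
The largest is 0.727, so program parameter change is most probable.

program parameter change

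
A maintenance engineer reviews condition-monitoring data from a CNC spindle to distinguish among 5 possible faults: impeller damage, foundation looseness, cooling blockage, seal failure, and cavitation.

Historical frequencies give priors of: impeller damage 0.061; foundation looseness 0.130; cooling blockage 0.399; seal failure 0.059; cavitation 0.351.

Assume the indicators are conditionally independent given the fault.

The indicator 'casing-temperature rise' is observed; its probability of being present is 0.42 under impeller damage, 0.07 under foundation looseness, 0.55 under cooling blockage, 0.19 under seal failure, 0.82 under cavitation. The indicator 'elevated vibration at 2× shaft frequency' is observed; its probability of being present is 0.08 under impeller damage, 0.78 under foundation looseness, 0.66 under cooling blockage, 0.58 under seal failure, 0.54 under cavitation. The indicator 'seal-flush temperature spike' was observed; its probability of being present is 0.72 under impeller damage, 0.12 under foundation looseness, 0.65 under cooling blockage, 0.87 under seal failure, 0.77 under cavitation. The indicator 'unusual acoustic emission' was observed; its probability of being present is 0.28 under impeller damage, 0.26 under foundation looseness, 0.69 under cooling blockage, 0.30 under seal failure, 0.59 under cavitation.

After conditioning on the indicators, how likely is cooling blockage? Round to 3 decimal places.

0.471

Multiply each prior by the joint likelihood of the indicator pattern:
  impeller damage: 0.061 × 0.42 × 0.08 × 0.72 × 0.28 = 0.0004132
  foundation looseness: 0.130 × 0.07 × 0.78 × 0.12 × 0.26 = 0.00022146
  cooling blockage: 0.399 × 0.55 × 0.66 × 0.65 × 0.69 = 0.064959
  seal failure: 0.059 × 0.19 × 0.58 × 0.87 × 0.30 = 0.001697
  cavitation: 0.351 × 0.82 × 0.54 × 0.77 × 0.59 = 0.070609
Normalizing constant Z = 0.0004132 + 0.00022146 + 0.064959 + 0.001697 + 0.070609 = 0.1379.
P(cooling blockage | evidence) = 0.064959 / 0.1379 ≈ 0.471.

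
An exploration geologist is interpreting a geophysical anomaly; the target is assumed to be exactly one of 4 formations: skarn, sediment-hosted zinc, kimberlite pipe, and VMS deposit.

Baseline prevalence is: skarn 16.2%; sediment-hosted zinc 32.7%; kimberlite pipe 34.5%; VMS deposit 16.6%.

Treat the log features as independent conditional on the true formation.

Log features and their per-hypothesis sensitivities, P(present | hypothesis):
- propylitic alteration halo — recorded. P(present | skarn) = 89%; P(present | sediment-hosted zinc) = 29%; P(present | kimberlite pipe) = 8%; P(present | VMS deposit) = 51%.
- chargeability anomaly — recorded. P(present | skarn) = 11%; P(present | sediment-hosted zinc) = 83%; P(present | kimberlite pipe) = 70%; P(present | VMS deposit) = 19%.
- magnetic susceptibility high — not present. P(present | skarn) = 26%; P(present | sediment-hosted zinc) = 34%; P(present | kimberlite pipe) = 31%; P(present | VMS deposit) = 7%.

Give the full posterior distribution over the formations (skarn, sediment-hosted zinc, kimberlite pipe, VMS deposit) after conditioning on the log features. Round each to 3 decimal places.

By Bayes' rule with conditional independence, the unnormalized weight for each hypothesis is prior × ∏ likelihoods (using 1 − P(present | H) for each absent log feature):
  skarn: 0.162 × 0.89 × 0.11 × (1 − 0.26) = 0.011736
  sediment-hosted zinc: 0.327 × 0.29 × 0.83 × (1 − 0.34) = 0.051948
  kimberlite pipe: 0.345 × 0.08 × 0.70 × (1 − 0.31) = 0.013331
  VMS deposit: 0.166 × 0.51 × 0.19 × (1 − 0.07) = 0.014959
The unnormalized weights sum to 0.091974.
P(skarn | evidence) = 0.011736 / 0.091974 ≈ 0.128
P(sediment-hosted zinc | evidence) = 0.051948 / 0.091974 ≈ 0.565
P(kimberlite pipe | evidence) = 0.013331 / 0.091974 ≈ 0.145
P(VMS deposit | evidence) = 0.014959 / 0.091974 ≈ 0.163

0.128, 0.565, 0.145, 0.163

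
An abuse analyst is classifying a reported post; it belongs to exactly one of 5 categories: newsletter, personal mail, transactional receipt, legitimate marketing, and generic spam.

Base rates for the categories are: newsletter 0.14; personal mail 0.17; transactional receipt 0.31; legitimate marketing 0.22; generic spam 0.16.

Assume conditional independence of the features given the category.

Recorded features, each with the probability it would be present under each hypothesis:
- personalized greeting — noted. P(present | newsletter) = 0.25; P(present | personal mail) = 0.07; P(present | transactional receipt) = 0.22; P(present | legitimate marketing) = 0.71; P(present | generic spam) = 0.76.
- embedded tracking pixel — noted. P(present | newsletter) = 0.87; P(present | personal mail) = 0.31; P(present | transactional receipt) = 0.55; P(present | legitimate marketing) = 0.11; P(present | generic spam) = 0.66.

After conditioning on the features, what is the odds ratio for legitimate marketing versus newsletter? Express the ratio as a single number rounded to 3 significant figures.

0.564

The normalizing constant cancels in an odds ratio, so compute prior × likelihood for the two hypotheses only:
  legitimate marketing: 0.22 × 0.71 × 0.11 = 0.017182
  newsletter: 0.14 × 0.25 × 0.87 = 0.03045
Odds(legitimate marketing : newsletter) = 0.017182 / 0.03045 ≈ 0.564.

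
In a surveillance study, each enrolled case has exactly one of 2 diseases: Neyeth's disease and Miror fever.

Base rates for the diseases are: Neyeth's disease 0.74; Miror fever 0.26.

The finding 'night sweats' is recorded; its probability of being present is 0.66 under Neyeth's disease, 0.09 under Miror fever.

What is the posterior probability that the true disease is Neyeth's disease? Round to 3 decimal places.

For each hypothesis, the unnormalized posterior weight is prior × likelihood:
  Neyeth's disease: 0.74 × 0.66 = 0.4884
  Miror fever: 0.26 × 0.09 = 0.0234
Normalizing constant Z = 0.4884 + 0.0234 = 0.5118.
P(Neyeth's disease | evidence) = 0.4884 / 0.5118 ≈ 0.954.

0.954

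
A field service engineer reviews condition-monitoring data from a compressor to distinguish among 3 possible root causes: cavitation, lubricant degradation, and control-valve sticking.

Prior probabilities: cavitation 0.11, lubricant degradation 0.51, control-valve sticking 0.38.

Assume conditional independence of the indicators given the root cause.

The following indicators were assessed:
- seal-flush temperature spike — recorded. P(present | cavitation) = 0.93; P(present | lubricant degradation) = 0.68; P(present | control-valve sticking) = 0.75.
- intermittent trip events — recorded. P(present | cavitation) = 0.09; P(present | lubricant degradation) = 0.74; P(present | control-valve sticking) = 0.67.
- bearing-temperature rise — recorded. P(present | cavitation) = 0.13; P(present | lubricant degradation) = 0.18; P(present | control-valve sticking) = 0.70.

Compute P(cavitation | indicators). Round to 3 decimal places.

Multiply each prior by the joint likelihood of the indicator pattern:
  cavitation: 0.11 × 0.93 × 0.09 × 0.13 = 0.0011969
  lubricant degradation: 0.51 × 0.68 × 0.74 × 0.18 = 0.046194
  control-valve sticking: 0.38 × 0.75 × 0.67 × 0.70 = 0.13367
Normalizing constant Z = 0.0011969 + 0.046194 + 0.13367 = 0.18106.
P(cavitation | evidence) = 0.0011969 / 0.18106 ≈ 0.007.

0.007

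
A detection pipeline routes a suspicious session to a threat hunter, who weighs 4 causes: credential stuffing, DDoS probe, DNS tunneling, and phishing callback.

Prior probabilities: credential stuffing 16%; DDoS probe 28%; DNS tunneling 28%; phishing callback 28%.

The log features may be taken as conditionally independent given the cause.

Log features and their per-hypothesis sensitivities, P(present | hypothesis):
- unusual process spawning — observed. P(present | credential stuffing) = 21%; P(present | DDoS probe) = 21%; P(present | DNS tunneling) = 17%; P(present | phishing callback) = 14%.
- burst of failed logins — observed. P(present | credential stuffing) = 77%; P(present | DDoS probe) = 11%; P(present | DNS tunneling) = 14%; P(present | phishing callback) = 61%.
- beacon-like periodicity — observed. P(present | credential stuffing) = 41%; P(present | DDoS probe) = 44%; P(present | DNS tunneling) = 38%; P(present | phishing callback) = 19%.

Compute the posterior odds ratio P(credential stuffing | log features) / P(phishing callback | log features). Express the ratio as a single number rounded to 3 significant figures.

Unnormalized posterior weight (prior times the log feature likelihoods) for each of the two hypotheses:
  credential stuffing: 0.16 × 0.21 × 0.77 × 0.41 = 0.010608
  phishing callback: 0.28 × 0.14 × 0.61 × 0.19 = 0.0045433
Posterior odds = 0.010608 / 0.0045433 ≈ 2.33.

2.33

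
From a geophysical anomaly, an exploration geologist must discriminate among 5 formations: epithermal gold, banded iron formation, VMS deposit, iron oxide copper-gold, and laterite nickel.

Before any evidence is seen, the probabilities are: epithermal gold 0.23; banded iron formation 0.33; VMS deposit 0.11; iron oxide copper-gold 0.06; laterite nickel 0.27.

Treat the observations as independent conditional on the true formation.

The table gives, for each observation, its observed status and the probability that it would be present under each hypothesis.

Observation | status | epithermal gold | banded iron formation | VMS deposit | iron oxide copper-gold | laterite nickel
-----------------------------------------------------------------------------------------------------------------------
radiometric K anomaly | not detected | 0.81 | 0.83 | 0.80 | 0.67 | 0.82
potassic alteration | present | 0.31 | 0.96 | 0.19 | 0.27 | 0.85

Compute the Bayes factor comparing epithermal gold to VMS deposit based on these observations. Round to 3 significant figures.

Joint likelihood of the evidence pattern under each hypothesis (using 1 − P(present | H) for each absent observation):
  epithermal gold: (1 − 0.81) × 0.31 = 0.0589
  VMS deposit: (1 − 0.80) × 0.19 = 0.038
Bayes factor = 0.0589 / 0.038 ≈ 1.55

1.55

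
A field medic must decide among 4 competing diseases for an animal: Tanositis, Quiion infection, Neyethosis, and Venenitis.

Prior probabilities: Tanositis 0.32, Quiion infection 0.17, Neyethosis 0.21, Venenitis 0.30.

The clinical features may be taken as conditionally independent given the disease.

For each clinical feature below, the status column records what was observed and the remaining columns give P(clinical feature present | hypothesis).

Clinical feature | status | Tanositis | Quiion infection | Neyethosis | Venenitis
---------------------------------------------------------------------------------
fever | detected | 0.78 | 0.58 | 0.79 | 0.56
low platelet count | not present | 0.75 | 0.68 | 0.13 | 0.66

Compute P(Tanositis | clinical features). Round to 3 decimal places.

0.211

For each hypothesis, the unnormalized posterior weight is prior × product of the clinical feature likelihoods (using 1 − P(present | H) for each absent clinical feature):
  Tanositis: 0.32 × 0.78 × (1 − 0.75) = 0.0624
  Quiion infection: 0.17 × 0.58 × (1 − 0.68) = 0.031552
  Neyethosis: 0.21 × 0.79 × (1 − 0.13) = 0.14433
  Venenitis: 0.30 × 0.56 × (1 − 0.66) = 0.05712
Normalizing constant Z = 0.0624 + 0.031552 + 0.14433 + 0.05712 = 0.2954.
P(Tanositis | evidence) = 0.0624 / 0.2954 ≈ 0.211.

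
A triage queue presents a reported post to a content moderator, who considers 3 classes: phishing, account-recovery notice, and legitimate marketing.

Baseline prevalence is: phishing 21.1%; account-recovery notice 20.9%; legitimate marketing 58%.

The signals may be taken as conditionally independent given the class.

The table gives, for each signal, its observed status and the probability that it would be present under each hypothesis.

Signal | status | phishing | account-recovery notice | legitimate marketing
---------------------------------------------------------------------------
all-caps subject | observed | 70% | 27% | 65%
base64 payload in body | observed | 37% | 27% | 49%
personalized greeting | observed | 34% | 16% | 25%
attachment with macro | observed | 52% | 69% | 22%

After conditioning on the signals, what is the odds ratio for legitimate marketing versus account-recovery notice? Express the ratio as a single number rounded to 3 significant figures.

Unnormalized posterior weight (prior times the signal likelihoods) for each of the two hypotheses:
  legitimate marketing: 0.580 × 0.65 × 0.49 × 0.25 × 0.22 = 0.01016
  account-recovery notice: 0.209 × 0.27 × 0.27 × 0.16 × 0.69 = 0.0016821
Odds(legitimate marketing : account-recovery notice) = 0.01016 / 0.0016821 ≈ 6.04.

6.04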